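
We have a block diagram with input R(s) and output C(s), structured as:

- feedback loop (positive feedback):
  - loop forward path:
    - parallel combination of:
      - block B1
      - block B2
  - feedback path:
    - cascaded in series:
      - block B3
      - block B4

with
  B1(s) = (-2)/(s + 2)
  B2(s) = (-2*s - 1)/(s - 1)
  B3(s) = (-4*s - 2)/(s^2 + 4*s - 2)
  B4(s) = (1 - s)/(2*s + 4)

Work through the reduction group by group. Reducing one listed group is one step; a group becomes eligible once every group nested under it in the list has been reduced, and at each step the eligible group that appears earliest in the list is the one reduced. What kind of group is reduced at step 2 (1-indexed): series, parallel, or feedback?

[1] parallel reduction of B1, B2
[2] combine B3, B4 in series
[3] feedback reduction of (B1+B2), (B3*B4)
Step 2 collapses a series group.

Answer: series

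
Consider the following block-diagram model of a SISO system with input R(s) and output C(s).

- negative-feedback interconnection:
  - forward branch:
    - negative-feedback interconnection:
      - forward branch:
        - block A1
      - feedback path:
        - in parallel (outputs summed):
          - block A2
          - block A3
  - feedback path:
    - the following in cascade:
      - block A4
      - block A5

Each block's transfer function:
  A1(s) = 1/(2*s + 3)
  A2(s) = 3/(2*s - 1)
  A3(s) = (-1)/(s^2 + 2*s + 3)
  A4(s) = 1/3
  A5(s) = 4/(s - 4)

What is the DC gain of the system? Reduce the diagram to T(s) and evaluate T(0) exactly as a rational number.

Step 1 - add A2, A3 (parallel): (3*s^2 + 4*s + 10)/(2*s^3 + 3*s^2 + 4*s - 3)
Step 2 - apply the feedback formula to A1, (A2+A3): (2*s^3 + 3*s^2 + 4*s - 3)/(4*s^4 + 12*s^3 + 20*s^2 + 10*s + 1)
Step 3 - combine A4, A5 in series: 4/(3*s - 12)
Step 4 - apply the feedback formula to [A1/(1+A1*(A2+A3))], (A4*A5): (6*s^4 - 15*s^3 - 24*s^2 - 57*s + 36)/(12*s^5 - 12*s^4 - 76*s^3 - 198*s^2 - 101*s - 24)
That last expression is T(s); at s = 0 only the constant terms survive, so T(0) = 36/(-24) = -3/2.

Therefore the answer is -3/2.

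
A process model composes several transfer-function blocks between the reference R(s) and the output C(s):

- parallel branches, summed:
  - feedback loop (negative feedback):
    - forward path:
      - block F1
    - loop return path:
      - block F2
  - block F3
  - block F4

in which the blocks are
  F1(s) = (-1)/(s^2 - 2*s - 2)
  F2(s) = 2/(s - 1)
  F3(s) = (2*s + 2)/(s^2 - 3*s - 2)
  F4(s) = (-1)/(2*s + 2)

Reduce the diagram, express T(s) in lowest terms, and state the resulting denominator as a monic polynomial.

First reduce the diagram to T(s).

(1) collapse the loop (F1 forward, F2 return); result (1 - s)/(s^3 - 3*s^2)
(2) sum the parallel branches [F1/(1+F1*F2)], F3, F4; result (3*s^5 - 21*s^3 - 12*s^2 - 6*s - 4)/(2*s^6 - 10*s^5 + 2*s^4 + 26*s^3 + 12*s^2)
That last expression is T(s), already simplified. Scaling its denominator by 1/2 (the reciprocal of the leading coefficient) yields the monic denominator.

Answer: s^6 - 5*s^5 + s^4 + 13*s^3 + 6*s^2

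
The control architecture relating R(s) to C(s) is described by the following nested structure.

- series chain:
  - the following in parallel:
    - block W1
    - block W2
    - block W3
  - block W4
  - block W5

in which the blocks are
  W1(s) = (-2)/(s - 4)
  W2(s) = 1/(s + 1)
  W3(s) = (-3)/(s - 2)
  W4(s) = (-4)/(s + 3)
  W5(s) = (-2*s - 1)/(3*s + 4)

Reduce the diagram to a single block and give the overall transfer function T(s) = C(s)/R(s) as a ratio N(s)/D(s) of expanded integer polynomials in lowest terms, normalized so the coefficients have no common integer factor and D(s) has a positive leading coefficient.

The answer is (-32*s^3 + 24*s^2 + 212*s + 96)/(3*s^5 - 2*s^4 - 47*s^3 - 10*s^2 + 128*s + 96).

Reasoning:
Step 1. sum the parallel branches W1, W2, W3 gives (-4*s^2 + 5*s + 24)/(s^3 - 5*s^2 + 2*s + 8)
Step 2. reduce the series chain (W1+W2+W3), W4, W5; the result is T(s) itself (integer coefficients, no common factor, positive leading denominator coefficient)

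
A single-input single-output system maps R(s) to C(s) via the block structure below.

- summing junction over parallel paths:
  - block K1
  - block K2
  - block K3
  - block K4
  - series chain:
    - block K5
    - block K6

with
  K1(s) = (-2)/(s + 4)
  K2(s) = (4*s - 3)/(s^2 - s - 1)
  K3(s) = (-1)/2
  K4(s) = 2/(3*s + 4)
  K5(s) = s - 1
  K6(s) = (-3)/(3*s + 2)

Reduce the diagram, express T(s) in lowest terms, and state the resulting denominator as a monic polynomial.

Step 1: reduce the series chain K5, K6; result (3 - 3*s)/(3*s + 2)
Step 2: parallel reduction of K1, K2, K3, K4, (K5*K6); result (-27*s^5 - 57*s^4 + 465*s^3 + 632*s^2 - 192*s - 256)/(18*s^5 + 90*s^4 + 34*s^3 - 204*s^2 - 224*s - 64)
The result of step 2 is T(s) in lowest terms. Its denominator has leading coefficient 18; dividing the denominator through by 18 makes it monic.

Therefore the answer is s^5 + 5*s^4 + 17*s^3/9 - 34*s^2/3 - 112*s/9 - 32/9.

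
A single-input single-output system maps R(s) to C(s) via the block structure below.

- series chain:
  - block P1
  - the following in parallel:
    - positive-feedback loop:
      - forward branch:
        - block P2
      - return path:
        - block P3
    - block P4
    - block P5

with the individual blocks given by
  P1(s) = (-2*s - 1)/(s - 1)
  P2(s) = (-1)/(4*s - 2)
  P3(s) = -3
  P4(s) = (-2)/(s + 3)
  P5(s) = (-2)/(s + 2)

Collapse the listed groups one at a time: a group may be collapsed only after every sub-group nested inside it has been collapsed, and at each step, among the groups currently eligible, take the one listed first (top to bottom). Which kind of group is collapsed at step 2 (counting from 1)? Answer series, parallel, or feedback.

Reducing step by step:

(1) collapse the loop (P2 forward, P3 return)
(2) sum the parallel branches [P2/(1-P2*P3)], P4, P5
(3) cascade P1, ([P2/(1-P2*P3)]+P4+P5)
Step 2: parallel.

Answer: parallel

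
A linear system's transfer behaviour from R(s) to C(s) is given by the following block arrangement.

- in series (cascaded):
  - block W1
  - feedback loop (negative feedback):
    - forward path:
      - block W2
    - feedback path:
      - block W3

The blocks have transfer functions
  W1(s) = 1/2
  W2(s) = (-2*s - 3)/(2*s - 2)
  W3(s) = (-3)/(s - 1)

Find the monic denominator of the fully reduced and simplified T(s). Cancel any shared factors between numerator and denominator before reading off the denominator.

The answer is s^2 + s + 11/2.

Reasoning:
Step 1: feedback reduction of W2, W3; result (-2*s^2 - s + 3)/(2*s^2 + 2*s + 11)
Step 2: reduce the series chain W1, [W2/(1+W2*W3)]; result (-2*s^2 - s + 3)/(4*s^2 + 4*s + 22)
The result of step 2 is T(s) in lowest terms. Its denominator has leading coefficient 4; dividing the denominator through by 4 makes it monic.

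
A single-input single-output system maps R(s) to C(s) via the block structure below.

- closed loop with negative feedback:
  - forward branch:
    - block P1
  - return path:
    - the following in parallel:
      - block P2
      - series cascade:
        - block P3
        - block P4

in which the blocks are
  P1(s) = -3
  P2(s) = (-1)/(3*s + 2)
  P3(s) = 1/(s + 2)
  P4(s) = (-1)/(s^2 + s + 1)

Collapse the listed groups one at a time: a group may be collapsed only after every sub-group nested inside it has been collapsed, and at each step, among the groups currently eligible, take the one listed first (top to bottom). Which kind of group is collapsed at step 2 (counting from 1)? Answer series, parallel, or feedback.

Reducing step by step:

[1] reduce the series chain P3, P4
[2] combine P2, (P3*P4) in parallel
[3] apply the feedback formula to P1, (P2+(P3*P4))
The group at step 2 is a parallel group.

Answer: parallel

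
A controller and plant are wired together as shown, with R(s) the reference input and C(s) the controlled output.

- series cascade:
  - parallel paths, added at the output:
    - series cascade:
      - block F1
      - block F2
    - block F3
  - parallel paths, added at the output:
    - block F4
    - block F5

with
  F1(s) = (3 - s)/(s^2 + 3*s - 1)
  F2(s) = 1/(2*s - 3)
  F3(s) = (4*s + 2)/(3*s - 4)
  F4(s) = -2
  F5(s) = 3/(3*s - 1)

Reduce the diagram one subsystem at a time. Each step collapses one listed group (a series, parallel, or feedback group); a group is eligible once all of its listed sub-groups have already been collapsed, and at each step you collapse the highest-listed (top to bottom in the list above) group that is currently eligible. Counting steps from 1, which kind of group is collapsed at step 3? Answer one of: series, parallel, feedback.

[1] series reduction of F1, F2
[2] add (F1*F2), F3 (parallel)
[3] combine F4, F5 in parallel
[4] cascade ((F1*F2)+F3), (F4+F5)
Step 3 collapses a parallel group.

Therefore the answer is parallel.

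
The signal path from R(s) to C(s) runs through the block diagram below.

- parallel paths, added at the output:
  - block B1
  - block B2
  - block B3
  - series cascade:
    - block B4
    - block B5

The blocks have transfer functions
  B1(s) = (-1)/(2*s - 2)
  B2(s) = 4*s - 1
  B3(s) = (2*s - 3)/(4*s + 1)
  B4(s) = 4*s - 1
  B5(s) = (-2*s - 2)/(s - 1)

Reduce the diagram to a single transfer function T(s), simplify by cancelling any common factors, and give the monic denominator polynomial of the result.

First reduce the diagram to T(s).

Step 1: combine B4, B5 in series -> (-8*s^2 - 6*s + 2)/(s - 1)
Step 2: sum the parallel branches B1, B2, B3, (B4*B5) -> (-32*s^3 - 92*s^2 - 12*s + 11)/(8*s^2 - 6*s - 2)
No further cancellation is possible in the step-2 result, so that is T(s). Its denominator becomes monic after dividing by the leading coefficient 8.

Answer: s^2 - 3*s/4 - 1/4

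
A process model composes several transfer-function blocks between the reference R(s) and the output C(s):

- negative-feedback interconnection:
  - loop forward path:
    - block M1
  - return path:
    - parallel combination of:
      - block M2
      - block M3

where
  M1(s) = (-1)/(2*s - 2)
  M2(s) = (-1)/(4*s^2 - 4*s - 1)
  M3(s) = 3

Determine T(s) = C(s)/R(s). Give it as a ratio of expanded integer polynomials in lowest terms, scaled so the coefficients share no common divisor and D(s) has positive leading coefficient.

Step 1 - parallel reduction of M2, M3 gives (12*s^2 - 12*s - 4)/(4*s^2 - 4*s - 1)
Step 2 - close the feedback loop around M1, (M2+M3): this yields T(s), and no further normalization is needed

Final answer: (-4*s^2 + 4*s + 1)/(8*s^3 - 28*s^2 + 18*s + 6)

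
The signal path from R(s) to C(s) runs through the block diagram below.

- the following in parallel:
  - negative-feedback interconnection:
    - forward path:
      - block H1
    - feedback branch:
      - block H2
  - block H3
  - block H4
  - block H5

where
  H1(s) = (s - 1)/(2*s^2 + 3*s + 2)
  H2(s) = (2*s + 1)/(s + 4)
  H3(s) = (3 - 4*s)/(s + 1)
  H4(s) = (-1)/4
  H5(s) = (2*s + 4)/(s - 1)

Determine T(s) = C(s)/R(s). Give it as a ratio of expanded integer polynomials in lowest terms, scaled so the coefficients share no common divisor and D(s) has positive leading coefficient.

[1] apply the feedback formula to H1, H2 gives (s^2 + 3*s - 4)/(2*s^3 + 13*s^2 + 13*s + 7)
[2] parallel reduction of [H1/(1+H1*H2)], H3, H4, H5: this yields T(s), and no further normalization is needed

Final answer: (-18*s^5 - 9*s^4 + 581*s^3 + 658*s^2 + 417*s + 51)/(8*s^5 + 52*s^4 + 44*s^3 - 24*s^2 - 52*s - 28)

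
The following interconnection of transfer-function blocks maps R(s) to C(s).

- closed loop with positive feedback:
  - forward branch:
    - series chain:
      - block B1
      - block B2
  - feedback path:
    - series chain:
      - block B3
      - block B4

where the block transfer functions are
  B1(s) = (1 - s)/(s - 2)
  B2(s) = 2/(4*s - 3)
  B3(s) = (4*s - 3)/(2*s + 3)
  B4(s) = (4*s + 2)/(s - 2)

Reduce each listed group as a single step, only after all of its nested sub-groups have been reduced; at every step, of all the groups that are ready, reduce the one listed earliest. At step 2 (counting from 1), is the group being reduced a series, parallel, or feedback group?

Step 1 - cascade B1, B2
Step 2 - cascade B3, B4
Step 3 - feedback reduction of (B1*B2), (B3*B4)
Step 2 collapses a series group.

Hence the answer: series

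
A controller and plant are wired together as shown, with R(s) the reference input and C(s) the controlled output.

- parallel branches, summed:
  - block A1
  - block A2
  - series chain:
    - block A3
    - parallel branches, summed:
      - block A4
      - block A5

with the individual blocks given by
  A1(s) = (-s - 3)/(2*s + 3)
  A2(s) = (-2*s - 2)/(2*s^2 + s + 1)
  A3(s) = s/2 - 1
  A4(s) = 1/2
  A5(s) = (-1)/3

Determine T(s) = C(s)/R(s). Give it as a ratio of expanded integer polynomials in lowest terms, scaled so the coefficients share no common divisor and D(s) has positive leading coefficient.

[1] parallel reduction of A4, A5 = 1/6
[2] reduce the series chain A3, (A4+A5) = s/12 - 1/6
[3] combine A1, A2, (A3*(A4+A5)) in parallel, giving the overall T(s)

Answer: (4*s^4 - 24*s^3 - 143*s^2 - 175*s - 114)/(48*s^3 + 96*s^2 + 60*s + 36)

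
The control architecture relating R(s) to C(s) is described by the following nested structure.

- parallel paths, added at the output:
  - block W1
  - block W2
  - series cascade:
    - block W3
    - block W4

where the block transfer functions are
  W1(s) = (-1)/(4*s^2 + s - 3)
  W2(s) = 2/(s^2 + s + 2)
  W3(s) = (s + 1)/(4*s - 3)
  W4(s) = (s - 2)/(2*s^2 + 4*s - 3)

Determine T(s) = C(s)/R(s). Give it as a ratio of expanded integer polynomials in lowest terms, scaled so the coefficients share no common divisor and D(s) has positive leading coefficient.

(1) combine W3, W4 in series -> (s^2 - s - 2)/(8*s^3 + 10*s^2 - 24*s + 9)
(2) combine W1, W2, (W3*W4) in parallel, giving the overall T(s)

Final answer: (s^5 + 15*s^4 + 29*s^3 - 38*s^2 - 43*s + 20)/(8*s^6 + 26*s^5 + 20*s^4 + 7*s^3 - 34*s^2 - 21*s + 18)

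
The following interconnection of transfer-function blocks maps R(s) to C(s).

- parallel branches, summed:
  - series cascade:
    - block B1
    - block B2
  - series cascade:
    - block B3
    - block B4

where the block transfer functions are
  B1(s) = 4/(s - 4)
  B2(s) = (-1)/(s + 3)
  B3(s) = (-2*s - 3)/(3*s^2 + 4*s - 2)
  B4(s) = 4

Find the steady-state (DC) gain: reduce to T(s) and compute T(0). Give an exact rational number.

Answer: 19/3

Working:
(1) reduce the series chain B1, B2 = (-4)/(s^2 - s - 12)
(2) combine B3, B4 in series = (-8*s - 12)/(3*s^2 + 4*s - 2)
(3) sum the parallel branches (B1*B2), (B3*B4) = (-8*s^3 - 16*s^2 + 92*s + 152)/(3*s^4 + s^3 - 42*s^2 - 46*s + 24)
The step-3 result is T(s). Setting s = 0: T(0) = 152/24 = 19/3.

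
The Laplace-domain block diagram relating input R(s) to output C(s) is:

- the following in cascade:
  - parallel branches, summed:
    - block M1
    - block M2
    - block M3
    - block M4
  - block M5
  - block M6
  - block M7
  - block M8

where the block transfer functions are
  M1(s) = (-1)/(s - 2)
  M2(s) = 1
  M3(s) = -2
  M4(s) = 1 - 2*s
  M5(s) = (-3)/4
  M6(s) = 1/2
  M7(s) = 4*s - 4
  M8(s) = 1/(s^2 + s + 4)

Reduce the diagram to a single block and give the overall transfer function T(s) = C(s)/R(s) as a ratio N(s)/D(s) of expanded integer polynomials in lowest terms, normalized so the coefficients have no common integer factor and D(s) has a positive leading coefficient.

1. sum the parallel branches M1, M2, M3, M4 -> (-2*s^2 + 4*s - 1)/(s - 2)
2. combine (M1+M2+M3+M4), M5, M6, M7, M8 in series, giving the overall T(s)

Therefore the answer is (6*s^3 - 18*s^2 + 15*s - 3)/(2*s^3 - 2*s^2 + 4*s - 16).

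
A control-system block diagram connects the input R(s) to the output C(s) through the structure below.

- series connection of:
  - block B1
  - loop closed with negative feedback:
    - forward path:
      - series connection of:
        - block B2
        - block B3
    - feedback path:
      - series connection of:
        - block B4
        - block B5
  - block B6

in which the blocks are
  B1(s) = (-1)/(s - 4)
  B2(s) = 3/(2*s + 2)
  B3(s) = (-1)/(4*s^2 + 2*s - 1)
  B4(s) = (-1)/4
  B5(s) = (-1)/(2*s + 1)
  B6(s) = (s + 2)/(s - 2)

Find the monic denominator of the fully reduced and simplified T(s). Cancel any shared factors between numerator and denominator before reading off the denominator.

Reducing step by step:

(1) cascade B2, B3, giving (-3)/(8*s^3 + 12*s^2 + 2*s - 2)
(2) cascade B4, B5, giving 1/(8*s + 4)
(3) collapse the loop ((B2*B3) forward, (B4*B5) return), giving (-24*s - 12)/(64*s^4 + 128*s^3 + 64*s^2 - 8*s - 11)
(4) reduce the series chain B1, [(B2*B3)/(1+(B2*B3)*(B4*B5))], B6, giving (24*s^2 + 60*s + 24)/(64*s^6 - 256*s^5 - 192*s^4 + 632*s^3 + 549*s^2 + 2*s - 88)
T(s) is the step-4 result (common factors already cancelled). Leading coefficient of the denominator: 64. Divide through by 64 for the monic polynomial.

Answer: s^6 - 4*s^5 - 3*s^4 + 79*s^3/8 + 549*s^2/64 + s/32 - 11/8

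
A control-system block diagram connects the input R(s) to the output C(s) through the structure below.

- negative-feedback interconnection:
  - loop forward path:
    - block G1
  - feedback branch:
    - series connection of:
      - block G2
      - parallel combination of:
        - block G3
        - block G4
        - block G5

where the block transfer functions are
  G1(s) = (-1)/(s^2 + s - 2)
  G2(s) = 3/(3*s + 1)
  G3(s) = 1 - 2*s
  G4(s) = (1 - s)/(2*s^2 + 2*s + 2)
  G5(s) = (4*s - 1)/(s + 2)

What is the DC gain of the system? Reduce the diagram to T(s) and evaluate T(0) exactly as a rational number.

Answer: 1/5

Working:
1. combine G3, G4, G5 in parallel -> (-4*s^4 - 2*s^3 - s^2 + 3*s + 4)/(2*s^3 + 6*s^2 + 6*s + 4)
2. reduce the series chain G2, (G3+G4+G5) -> (-12*s^4 - 6*s^3 - 3*s^2 + 9*s + 12)/(6*s^4 + 20*s^3 + 24*s^2 + 18*s + 4)
3. reduce the feedback loop with forward G1 and return (G2*(G3+G4+G5)) -> (-6*s^4 - 20*s^3 - 24*s^2 - 18*s - 4)/(6*s^6 + 26*s^5 + 44*s^4 + 8*s^3 - 23*s^2 - 41*s - 20)
DC gain: substitute s = 0 into T(s) from step 3: T(0) = -4/(-20) = 1/5.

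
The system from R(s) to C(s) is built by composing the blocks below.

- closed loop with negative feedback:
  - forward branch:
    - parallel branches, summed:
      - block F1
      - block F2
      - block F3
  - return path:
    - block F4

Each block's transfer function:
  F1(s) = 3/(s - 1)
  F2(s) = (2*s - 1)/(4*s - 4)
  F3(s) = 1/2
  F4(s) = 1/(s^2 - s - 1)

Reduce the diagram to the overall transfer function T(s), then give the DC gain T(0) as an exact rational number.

First reduce the diagram to T(s).

(1) parallel reduction of F1, F2, F3 gives (4*s + 9)/(4*s - 4)
(2) apply the feedback formula to (F1+F2+F3), F4 gives (4*s^3 + 5*s^2 - 13*s - 9)/(4*s^3 - 8*s^2 + 4*s + 13)
Step 2 gives the overall T(s). Then T(0) = -9/13.

Answer: -9/13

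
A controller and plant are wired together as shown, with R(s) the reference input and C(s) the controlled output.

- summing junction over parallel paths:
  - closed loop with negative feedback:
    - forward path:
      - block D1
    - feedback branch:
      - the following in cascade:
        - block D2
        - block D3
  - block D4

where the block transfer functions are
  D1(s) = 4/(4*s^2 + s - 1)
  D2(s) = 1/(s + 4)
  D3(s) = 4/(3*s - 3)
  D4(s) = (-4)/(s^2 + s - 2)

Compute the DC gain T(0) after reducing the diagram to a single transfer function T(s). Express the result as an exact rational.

(1) reduce the series chain D2, D3 gives 4/(3*s^2 + 9*s - 12)
(2) reduce the feedback loop with forward D1 and return (D2*D3) gives (12*s^2 + 36*s - 48)/(12*s^4 + 39*s^3 - 42*s^2 - 21*s + 28)
(3) reduce the parallel group [D1/(1+D1*(D2*D3))], D4 gives (-36*s^4 - 108*s^3 + 132*s^2 - 36*s - 16)/(12*s^6 + 51*s^5 - 27*s^4 - 141*s^3 + 91*s^2 + 70*s - 56)
Step 3 gives the overall T(s). Then T(0) = -16/(-56) = 2/7.

Therefore the answer is 2/7.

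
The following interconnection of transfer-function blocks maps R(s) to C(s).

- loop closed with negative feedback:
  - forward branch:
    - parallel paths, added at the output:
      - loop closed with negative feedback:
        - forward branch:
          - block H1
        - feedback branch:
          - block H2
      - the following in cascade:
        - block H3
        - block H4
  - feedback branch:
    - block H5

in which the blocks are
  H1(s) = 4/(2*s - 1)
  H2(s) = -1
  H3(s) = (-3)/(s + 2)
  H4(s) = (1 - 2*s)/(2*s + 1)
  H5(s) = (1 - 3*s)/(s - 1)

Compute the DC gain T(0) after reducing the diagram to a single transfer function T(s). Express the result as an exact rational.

The answer is -23/33.

Reasoning:
Step 1. apply the feedback formula to H1, H2; result 4/(2*s - 5)
Step 2. combine H3, H4 in series; result (6*s - 3)/(2*s^2 + 5*s + 2)
Step 3. parallel reduction of [H1/(1+H1*H2)], (H3*H4); result (20*s^2 - 16*s + 23)/(4*s^3 - 21*s - 10)
Step 4. reduce the feedback loop with forward ([H1/(1+H1*H2)]+(H3*H4)) and return H5; result (20*s^3 - 36*s^2 + 39*s - 23)/(4*s^4 - 64*s^3 + 47*s^2 - 74*s + 33)
Step 4 gives the overall T(s). Then T(0) = -23/33.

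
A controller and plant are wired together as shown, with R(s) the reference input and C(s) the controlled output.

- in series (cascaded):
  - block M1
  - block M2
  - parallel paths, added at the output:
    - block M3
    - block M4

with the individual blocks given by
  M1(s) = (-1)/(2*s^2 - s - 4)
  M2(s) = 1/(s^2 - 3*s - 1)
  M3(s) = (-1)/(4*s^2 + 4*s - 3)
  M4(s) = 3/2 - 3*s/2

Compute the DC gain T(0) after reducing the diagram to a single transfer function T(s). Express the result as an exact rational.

Step 1: combine M3, M4 in parallel: (-12*s^3 + 21*s - 11)/(8*s^2 + 8*s - 6)
Step 2: multiply M1, M2, (M3+M4) (series): (12*s^3 - 21*s + 11)/(16*s^6 - 40*s^5 - 92*s^4 + 122*s^3 + 154*s^2 - 46*s - 24)
Step 2 gives the overall T(s). Then T(0) = 11/(-24) = -11/24.

Hence the answer: -11/24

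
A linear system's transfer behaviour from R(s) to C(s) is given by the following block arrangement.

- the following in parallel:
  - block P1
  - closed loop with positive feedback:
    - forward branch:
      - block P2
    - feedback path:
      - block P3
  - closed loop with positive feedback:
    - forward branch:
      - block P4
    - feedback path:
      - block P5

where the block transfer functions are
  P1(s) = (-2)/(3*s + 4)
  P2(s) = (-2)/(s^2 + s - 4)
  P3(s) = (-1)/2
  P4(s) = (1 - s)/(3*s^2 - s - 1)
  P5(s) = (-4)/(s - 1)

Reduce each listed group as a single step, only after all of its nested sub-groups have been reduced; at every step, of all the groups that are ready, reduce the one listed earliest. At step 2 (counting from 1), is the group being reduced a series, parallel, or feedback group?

The answer is feedback.

Reasoning:
[1] feedback reduction of P2, P3
[2] close the feedback loop around P4, P5
[3] combine P1, [P2/(1-P2*P3)], [P4/(1-P4*P5)] in parallel
Step 2: feedback.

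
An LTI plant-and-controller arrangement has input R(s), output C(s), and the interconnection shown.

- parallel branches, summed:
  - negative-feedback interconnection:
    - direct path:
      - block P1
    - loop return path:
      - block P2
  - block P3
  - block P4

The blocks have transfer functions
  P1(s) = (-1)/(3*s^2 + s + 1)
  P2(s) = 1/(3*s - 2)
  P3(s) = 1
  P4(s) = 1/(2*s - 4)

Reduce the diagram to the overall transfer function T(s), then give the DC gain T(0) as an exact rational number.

Step 1 - collapse the loop (P1 forward, P2 return), giving (2 - 3*s)/(9*s^3 - 3*s^2 + s - 3)
Step 2 - add [P1/(1+P1*P2)], P3, P4 (parallel), giving (18*s^4 - 33*s^3 + 5*s^2 + 7*s + 1)/(18*s^4 - 42*s^3 + 14*s^2 - 10*s + 12)
Evaluating the step-2 result (the overall T(s)) at s = 0 gives T(0) = 1/12.

Therefore the answer is 1/12.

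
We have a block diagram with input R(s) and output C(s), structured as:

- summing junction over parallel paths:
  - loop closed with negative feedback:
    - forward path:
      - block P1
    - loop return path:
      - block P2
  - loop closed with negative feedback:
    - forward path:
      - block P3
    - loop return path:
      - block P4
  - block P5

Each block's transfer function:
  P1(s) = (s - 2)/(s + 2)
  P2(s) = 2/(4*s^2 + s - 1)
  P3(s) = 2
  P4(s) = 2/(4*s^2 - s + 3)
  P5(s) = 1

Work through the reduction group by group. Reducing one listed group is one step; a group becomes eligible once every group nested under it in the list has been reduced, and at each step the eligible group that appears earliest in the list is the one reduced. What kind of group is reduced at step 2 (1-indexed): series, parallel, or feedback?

The answer is feedback.

Reasoning:
1. apply the feedback formula to P1, P2
2. feedback reduction of P3, P4
3. add [P1/(1+P1*P2)], [P3/(1+P3*P4)], P5 (parallel)
At step 2 the group reduced is feedback.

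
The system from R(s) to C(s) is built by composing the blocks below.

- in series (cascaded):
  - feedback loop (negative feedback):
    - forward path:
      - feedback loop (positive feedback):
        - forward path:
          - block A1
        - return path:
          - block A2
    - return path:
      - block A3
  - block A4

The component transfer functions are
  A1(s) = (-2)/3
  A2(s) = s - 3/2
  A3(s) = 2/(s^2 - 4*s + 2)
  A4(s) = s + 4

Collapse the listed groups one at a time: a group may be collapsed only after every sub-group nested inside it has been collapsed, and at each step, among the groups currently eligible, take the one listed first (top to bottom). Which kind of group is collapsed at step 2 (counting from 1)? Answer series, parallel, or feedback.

Step 1 - reduce the feedback loop with forward A1 and return A2
Step 2 - close the feedback loop around [A1/(1-A1*A2)], A3
Step 3 - cascade [[A1/(1-A1*A2)]/(1+[A1/(1-A1*A2)]*A3)], A4
The group at step 2 is a feedback group.

Therefore the answer is feedback.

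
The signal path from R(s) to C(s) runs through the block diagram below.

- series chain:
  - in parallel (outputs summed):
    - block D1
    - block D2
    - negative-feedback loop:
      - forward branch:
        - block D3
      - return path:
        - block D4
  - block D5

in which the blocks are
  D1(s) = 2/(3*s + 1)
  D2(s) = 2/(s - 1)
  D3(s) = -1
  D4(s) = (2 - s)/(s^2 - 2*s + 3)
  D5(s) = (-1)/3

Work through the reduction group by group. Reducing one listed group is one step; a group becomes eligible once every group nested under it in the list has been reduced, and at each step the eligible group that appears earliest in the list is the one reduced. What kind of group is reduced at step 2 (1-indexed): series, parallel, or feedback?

Step 1 - feedback reduction of D3, D4
Step 2 - parallel reduction of D1, D2, [D3/(1+D3*D4)]
Step 3 - multiply (D1+D2+[D3/(1+D3*D4)]), D5 (series)
Step 2 collapses a parallel group.

Hence the answer: parallel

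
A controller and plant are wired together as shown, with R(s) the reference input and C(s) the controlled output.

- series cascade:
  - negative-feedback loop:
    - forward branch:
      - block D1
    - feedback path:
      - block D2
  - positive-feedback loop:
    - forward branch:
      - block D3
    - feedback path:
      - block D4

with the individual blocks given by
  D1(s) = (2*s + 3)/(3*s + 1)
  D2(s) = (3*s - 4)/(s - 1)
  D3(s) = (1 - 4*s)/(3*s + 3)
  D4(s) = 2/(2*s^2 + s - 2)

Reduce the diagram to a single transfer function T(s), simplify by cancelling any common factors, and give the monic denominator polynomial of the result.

Reducing step by step:

Step 1. close the feedback loop around D1, D2; result (2*s^2 + s - 3)/(9*s^2 - s - 13)
Step 2. apply the feedback formula to D3, D4; result (-8*s^3 - 2*s^2 + 9*s - 2)/(6*s^3 + 9*s^2 + 5*s - 8)
Step 3. reduce the series chain [D1/(1+D1*D2)], [D3/(1-D3*D4)]; result (-16*s^5 - 12*s^4 + 40*s^3 + 11*s^2 - 29*s + 6)/(54*s^5 + 75*s^4 - 42*s^3 - 194*s^2 - 57*s + 104)
Step 3 gives the fully reduced T(s), with no common factor left to cancel. The denominator's leading coefficient is 54, so divide each of its coefficients by 54 to get the monic form.

Answer: s^5 + 25*s^4/18 - 7*s^3/9 - 97*s^2/27 - 19*s/18 + 52/27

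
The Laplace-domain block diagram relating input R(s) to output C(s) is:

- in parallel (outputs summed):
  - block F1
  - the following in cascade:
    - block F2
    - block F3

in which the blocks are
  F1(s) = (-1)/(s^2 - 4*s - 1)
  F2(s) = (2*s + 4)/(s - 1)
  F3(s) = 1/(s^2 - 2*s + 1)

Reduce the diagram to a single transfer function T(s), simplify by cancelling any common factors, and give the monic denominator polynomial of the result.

The answer is s^5 - 7*s^4 + 14*s^3 - 10*s^2 + s + 1.

Reasoning:
(1) cascade F2, F3: (2*s + 4)/(s^3 - 3*s^2 + 3*s - 1)
(2) sum the parallel branches F1, (F2*F3): (s^3 - s^2 - 21*s - 3)/(s^5 - 7*s^4 + 14*s^3 - 10*s^2 + s + 1)
The result of step 2 is T(s) in lowest terms. Its denominator already has leading coefficient 1, so it is monic as it stands.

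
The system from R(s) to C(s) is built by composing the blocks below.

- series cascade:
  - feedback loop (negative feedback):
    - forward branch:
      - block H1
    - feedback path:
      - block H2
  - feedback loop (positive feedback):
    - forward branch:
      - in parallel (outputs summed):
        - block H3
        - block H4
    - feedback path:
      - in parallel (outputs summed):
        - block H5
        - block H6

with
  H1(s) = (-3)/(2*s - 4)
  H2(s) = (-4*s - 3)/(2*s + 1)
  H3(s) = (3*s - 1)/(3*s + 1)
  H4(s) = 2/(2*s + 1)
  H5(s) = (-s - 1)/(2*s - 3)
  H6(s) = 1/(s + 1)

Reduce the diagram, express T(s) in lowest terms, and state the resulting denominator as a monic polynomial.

[1] apply the feedback formula to H1, H2, giving (-6*s - 3)/(4*s^2 + 6*s + 5)
[2] reduce the parallel group H3, H4, giving (6*s^2 + 7*s + 1)/(6*s^2 + 5*s + 1)
[3] add H5, H6 (parallel), giving (-s^2 - 4)/(2*s^2 - s - 3)
[4] apply the feedback formula to (H3+H4), (H5+H6), giving (12*s^3 - 4*s^2 - 19*s - 3)/(18*s^3 - 7*s^2 + 11*s + 1)
[5] series reduction of [H1/(1+H1*H2)], [(H3+H4)/(1-(H3+H4)*(H5+H6))], giving (-72*s^4 - 12*s^3 + 126*s^2 + 75*s + 9)/(72*s^5 + 80*s^4 + 92*s^3 + 35*s^2 + 61*s + 5)
That last expression is T(s), already simplified. Scaling its denominator by 1/72 (the reciprocal of the leading coefficient) yields the monic denominator.

Final answer: s^5 + 10*s^4/9 + 23*s^3/18 + 35*s^2/72 + 61*s/72 + 5/72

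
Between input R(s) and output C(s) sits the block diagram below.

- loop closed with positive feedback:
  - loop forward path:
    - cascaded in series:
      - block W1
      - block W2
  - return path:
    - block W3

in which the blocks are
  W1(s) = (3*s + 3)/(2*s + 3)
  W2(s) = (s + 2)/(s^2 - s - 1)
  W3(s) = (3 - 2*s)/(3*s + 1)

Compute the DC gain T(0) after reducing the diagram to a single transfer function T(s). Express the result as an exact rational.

Step 1: cascade W1, W2, giving (3*s^2 + 9*s + 6)/(2*s^3 + s^2 - 5*s - 3)
Step 2: feedback reduction of (W1*W2), W3, giving (9*s^3 + 30*s^2 + 27*s + 6)/(6*s^4 + 11*s^3 - 5*s^2 - 29*s - 21)
DC gain: substitute s = 0 into T(s) from step 2: T(0) = 6/(-21) = -2/7.

Answer: -2/7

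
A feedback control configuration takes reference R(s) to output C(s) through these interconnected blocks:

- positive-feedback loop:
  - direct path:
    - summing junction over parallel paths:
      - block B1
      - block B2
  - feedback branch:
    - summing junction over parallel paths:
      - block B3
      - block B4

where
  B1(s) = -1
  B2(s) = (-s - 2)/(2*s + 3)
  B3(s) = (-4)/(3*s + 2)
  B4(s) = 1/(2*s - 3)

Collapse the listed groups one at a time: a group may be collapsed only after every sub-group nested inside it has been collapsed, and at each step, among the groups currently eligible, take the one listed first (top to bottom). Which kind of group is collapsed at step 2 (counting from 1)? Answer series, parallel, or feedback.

Answer: parallel

Working:
Step 1 - sum the parallel branches B1, B2
Step 2 - reduce the parallel group B3, B4
Step 3 - apply the feedback formula to (B1+B2), (B3+B4)
At step 2 the group reduced is parallel.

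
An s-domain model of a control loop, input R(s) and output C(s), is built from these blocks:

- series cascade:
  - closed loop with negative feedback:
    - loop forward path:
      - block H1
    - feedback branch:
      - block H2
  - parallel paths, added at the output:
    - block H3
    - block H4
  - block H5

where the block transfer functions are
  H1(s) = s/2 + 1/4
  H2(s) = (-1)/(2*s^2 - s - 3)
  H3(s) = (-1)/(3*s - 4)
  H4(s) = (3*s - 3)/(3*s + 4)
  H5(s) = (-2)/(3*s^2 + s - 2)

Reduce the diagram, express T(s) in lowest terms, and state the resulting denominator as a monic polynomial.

[1] collapse the loop (H1 forward, H2 return); result (4*s^3 - 7*s - 3)/(8*s^2 - 6*s - 13)
[2] sum the parallel branches H3, H4; result (9*s^2 - 24*s + 8)/(9*s^2 - 16)
[3] combine [H1/(1+H1*H2)], (H3+H4), H5 in series; result (-72*s^4 + 264*s^3 - 202*s^2 - 80*s + 48)/(216*s^5 - 306*s^4 - 627*s^3 + 778*s^2 + 432*s - 416)
No further cancellation is possible in the step-3 result, so that is T(s). Its denominator becomes monic after dividing by the leading coefficient 216.

Hence the answer: s^5 - 17*s^4/12 - 209*s^3/72 + 389*s^2/108 + 2*s - 52/27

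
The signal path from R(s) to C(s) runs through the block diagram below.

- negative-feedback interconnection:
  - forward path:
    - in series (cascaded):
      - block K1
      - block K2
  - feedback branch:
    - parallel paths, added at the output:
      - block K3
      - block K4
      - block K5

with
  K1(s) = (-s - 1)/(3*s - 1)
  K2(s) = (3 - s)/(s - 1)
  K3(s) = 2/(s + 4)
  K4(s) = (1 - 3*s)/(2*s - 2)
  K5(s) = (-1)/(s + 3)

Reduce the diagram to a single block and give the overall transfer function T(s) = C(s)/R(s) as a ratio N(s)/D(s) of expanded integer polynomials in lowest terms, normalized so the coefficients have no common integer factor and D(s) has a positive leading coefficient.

Reducing step by step:

Step 1. series reduction of K1, K2; result (s^2 - 2*s - 3)/(3*s^2 - 4*s + 1)
Step 2. reduce the parallel group K3, K4, K5; result (-3*s^3 - 18*s^2 - 27*s + 8)/(2*s^3 + 12*s^2 + 10*s - 24)
Step 3. apply the feedback formula to (K1*K2), (K3+K4+K5), giving the overall T(s)

Answer: (2*s^5 + 8*s^4 - 20*s^3 - 80*s^2 + 18*s + 72)/(3*s^5 + 16*s^4 + 2*s^3 + 16*s^2 + 171*s - 48)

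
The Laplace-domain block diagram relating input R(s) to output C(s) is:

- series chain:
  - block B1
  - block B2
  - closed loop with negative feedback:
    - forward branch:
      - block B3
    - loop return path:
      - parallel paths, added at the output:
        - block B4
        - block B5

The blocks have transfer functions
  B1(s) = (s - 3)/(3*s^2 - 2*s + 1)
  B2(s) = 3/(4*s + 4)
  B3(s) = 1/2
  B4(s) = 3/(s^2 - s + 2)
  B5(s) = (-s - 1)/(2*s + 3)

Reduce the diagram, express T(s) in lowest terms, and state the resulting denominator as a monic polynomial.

Reducing step by step:

Step 1. reduce the parallel group B4, B5 = (-s^3 + 5*s + 7)/(2*s^3 + s^2 + s + 6)
Step 2. reduce the feedback loop with forward B3 and return (B4+B5) = (2*s^3 + s^2 + s + 6)/(3*s^3 + 2*s^2 + 7*s + 19)
Step 3. cascade B1, B2, [B3/(1+B3*(B4+B5))] = (6*s^4 - 15*s^3 - 6*s^2 + 9*s - 54)/(36*s^6 + 36*s^5 + 80*s^4 + 260*s^3 + 56*s^2 - 48*s + 76)
That last expression is T(s), already simplified. Scaling its denominator by 1/36 (the reciprocal of the leading coefficient) yields the monic denominator.

Answer: s^6 + s^5 + 20*s^4/9 + 65*s^3/9 + 14*s^2/9 - 4*s/3 + 19/9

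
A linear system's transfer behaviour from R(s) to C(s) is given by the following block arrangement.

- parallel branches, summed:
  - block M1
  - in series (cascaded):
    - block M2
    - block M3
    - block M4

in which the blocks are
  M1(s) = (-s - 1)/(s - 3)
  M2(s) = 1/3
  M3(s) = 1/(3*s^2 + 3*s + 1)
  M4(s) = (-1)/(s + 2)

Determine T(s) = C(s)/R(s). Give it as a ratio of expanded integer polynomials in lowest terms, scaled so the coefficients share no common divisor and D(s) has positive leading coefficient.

Reducing step by step:

[1] cascade M2, M3, M4 -> (-1)/(9*s^3 + 27*s^2 + 21*s + 6)
[2] combine M1, (M2*M3*M4) in parallel - this is the overall T(s), already in the required normalized form

Answer: (-9*s^4 - 36*s^3 - 48*s^2 - 28*s - 3)/(9*s^4 - 60*s^2 - 57*s - 18)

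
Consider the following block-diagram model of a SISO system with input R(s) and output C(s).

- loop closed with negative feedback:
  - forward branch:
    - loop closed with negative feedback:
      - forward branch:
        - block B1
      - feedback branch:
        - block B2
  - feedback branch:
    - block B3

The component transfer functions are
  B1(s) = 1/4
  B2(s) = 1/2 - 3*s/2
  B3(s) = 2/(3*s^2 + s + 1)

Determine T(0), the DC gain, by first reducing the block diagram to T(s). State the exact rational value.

Step 1. reduce the feedback loop with forward B1 and return B2, giving (-2)/(3*s - 9)
Step 2. feedback reduction of [B1/(1+B1*B2)], B3, giving (-6*s^2 - 2*s - 2)/(9*s^3 - 24*s^2 - 6*s - 13)
That last expression is T(s); at s = 0 only the constant terms survive, so T(0) = -2/(-13) = 2/13.

Hence the answer: 2/13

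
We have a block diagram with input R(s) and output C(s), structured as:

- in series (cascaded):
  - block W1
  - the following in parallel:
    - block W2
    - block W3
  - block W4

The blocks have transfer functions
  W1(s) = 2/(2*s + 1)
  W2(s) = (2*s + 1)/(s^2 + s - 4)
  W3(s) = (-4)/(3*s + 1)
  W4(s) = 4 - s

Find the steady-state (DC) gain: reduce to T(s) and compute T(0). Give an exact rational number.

Step 1. parallel reduction of W2, W3, giving (2*s^2 + s + 17)/(3*s^3 + 4*s^2 - 11*s - 4)
Step 2. multiply W1, (W2+W3), W4 (series), giving (-4*s^3 + 14*s^2 - 26*s + 136)/(6*s^4 + 11*s^3 - 18*s^2 - 19*s - 4)
The step-2 result is T(s). Setting s = 0: T(0) = 136/(-4) = -34.

Therefore the answer is -34.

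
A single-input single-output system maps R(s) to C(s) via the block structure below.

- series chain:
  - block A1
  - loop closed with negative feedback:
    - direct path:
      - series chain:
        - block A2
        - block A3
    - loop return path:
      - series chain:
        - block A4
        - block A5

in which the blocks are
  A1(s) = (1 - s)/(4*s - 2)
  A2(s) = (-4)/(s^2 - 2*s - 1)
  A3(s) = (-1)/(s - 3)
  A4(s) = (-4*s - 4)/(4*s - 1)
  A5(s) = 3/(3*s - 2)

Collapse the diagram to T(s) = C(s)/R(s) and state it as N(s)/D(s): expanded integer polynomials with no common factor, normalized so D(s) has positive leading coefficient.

Step 1. multiply A2, A3 (series); result 4/(s^3 - 5*s^2 + 5*s + 3)
Step 2. reduce the series chain A4, A5; result (-12*s - 12)/(12*s^2 - 11*s + 2)
Step 3. reduce the feedback loop with forward (A2*A3) and return (A4*A5); result (48*s^2 - 44*s + 8)/(12*s^5 - 71*s^4 + 117*s^3 - 29*s^2 - 71*s - 42)
Step 4. combine A1, [(A2*A3)/(1+(A2*A3)*(A4*A5))] in series: this yields T(s), and no further normalization is needed

Hence the answer: (-24*s^3 + 46*s^2 - 26*s + 4)/(24*s^6 - 154*s^5 + 305*s^4 - 175*s^3 - 113*s^2 - 13*s + 42)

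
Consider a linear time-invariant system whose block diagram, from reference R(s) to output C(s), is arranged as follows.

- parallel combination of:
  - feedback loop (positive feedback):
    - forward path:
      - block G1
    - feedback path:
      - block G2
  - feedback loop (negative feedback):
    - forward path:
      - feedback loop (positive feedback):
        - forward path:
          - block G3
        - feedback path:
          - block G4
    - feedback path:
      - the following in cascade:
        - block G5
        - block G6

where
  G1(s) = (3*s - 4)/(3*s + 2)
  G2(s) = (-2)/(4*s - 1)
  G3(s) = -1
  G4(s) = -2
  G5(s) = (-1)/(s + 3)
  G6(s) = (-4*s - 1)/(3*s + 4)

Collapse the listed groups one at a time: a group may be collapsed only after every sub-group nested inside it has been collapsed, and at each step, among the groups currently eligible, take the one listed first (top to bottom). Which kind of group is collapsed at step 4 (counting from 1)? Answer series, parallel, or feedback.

1. feedback reduction of G1, G2
2. close the feedback loop around G3, G4
3. series reduction of G5, G6
4. reduce the feedback loop with forward [G3/(1-G3*G4)] and return (G5*G6)
5. combine [G1/(1-G1*G2)], [[G3/(1-G3*G4)]/(1+[G3/(1-G3*G4)]*(G5*G6))] in parallel
The group at step 4 is a feedback group.

Hence the answer: feedback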